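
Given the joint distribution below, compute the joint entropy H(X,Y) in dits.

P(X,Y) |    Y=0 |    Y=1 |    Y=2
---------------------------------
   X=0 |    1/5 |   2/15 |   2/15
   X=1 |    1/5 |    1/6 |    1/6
0.7723 dits

Joint entropy is H(X,Y) = -Σ_{x,y} p(x,y) log p(x,y).

Summing over all non-zero entries:
H(X,Y) = -[1/5·log_10(1/5) + 2/15·log_10(2/15) + 2/15·log_10(2/15) + 1/5·log_10(1/5) + 1/6·log_10(1/6) + 1/6·log_10(1/6)]
H(X,Y) = 0.7723 dits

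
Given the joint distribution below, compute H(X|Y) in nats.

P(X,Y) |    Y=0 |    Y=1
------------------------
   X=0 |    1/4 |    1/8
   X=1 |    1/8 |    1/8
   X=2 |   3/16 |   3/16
1.0688 nats

Using the chain rule: H(X|Y) = H(X,Y) - H(Y)

First, compute H(X,Y) = 1.7541 nats

Marginal P(Y) = (9/16, 7/16)
H(Y) = 0.6853 nats

H(X|Y) = H(X,Y) - H(Y) = 1.7541 - 0.6853 = 1.0688 nats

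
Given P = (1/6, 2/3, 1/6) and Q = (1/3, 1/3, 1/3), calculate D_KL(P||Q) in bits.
0.3333 bits

KL divergence: D_KL(P||Q) = Σ p(x) log(p(x)/q(x))

Computing term by term:
  x=0: 1/6 × log_2[(1/6)/(1/3)] = 1/6 × -1.0000 = -0.1667
  x=1: 2/3 × log_2[(2/3)/(1/3)] = 2/3 × 1.0000 = 0.6667
  x=2: 1/6 × log_2[(1/6)/(1/3)] = 1/6 × -1.0000 = -0.1667

D_KL(P||Q) = 0.3333 bits

Note: KL divergence is always non-negative and equals 0 iff P = Q.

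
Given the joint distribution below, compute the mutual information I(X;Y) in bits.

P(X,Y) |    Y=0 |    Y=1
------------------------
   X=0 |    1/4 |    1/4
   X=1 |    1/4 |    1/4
0.0000 bits

Mutual information: I(X;Y) = H(X) + H(Y) - H(X,Y)

Marginals:
P(X) = (1/2, 1/2), H(X) = 1.0000 bits
P(Y) = (1/2, 1/2), H(Y) = 1.0000 bits

Joint entropy: H(X,Y) = 2.0000 bits

I(X;Y) = 1.0000 + 1.0000 - 2.0000 = 0.0000 bits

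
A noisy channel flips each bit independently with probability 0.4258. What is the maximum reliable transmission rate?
0.0159 bits

For a binary symmetric channel (BSC) with error probability p:
Capacity C = 1 - H(p) bits per symbol

where H(p) = -p log₂(p) - (1-p) log₂(1-p) is the binary entropy function.

H(0.4258) = 0.9841 bits
C = 1 - 0.9841 = 0.0159 bits per symbol

This means we can reliably transmit up to 0.0159 bits of information per channel use.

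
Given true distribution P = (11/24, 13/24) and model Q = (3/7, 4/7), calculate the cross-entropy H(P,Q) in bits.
0.9976 bits

Cross-entropy: H(P,Q) = -Σ p(x) log q(x)

Alternatively: H(P,Q) = H(P) + D_KL(P||Q)
H(P) = 0.9950 bits
D_KL(P||Q) = 0.0026 bits

H(P,Q) = 0.9950 + 0.0026 = 0.9976 bits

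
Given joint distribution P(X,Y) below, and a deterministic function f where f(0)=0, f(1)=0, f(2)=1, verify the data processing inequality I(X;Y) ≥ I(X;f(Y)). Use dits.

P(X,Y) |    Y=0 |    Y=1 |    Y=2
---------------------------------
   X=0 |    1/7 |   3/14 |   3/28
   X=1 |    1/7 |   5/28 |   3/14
I(X;Y) = 0.0075, I(X;f(Y)) = 0.0072, inequality holds: 0.0075 ≥ 0.0072

Data Processing Inequality: For any Markov chain X → Y → Z, we have I(X;Y) ≥ I(X;Z).

Here Z = f(Y) is a deterministic function of Y, forming X → Y → Z.

Original I(X;Y) = 0.0075 dits

After applying f:
P(X,Z) where Z=f(Y):
- P(X,Z=0) = P(X,Y=0) + P(X,Y=1)
- P(X,Z=1) = P(X,Y=2)

I(X;Z) = I(X;f(Y)) = 0.0072 dits

Verification: 0.0075 ≥ 0.0072 ✓

Information cannot be created by processing; the function f can only lose information about X.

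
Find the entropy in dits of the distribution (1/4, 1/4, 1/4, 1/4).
0.6021 dits

Shannon entropy is H(X) = -Σ p(x) log p(x).

For P = (1/4, 1/4, 1/4, 1/4):
H = -1/4 × log_10(1/4) -1/4 × log_10(1/4) -1/4 × log_10(1/4) -1/4 × log_10(1/4)
H = 0.6021 dits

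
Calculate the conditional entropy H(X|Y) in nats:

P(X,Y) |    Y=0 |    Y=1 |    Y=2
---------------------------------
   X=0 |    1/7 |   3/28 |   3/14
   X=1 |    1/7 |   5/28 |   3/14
0.6841 nats

Using the chain rule: H(X|Y) = H(X,Y) - H(Y)

First, compute H(X,Y) = 1.7631 nats

Marginal P(Y) = (2/7, 2/7, 3/7)
H(Y) = 1.0790 nats

H(X|Y) = H(X,Y) - H(Y) = 1.7631 - 1.0790 = 0.6841 nats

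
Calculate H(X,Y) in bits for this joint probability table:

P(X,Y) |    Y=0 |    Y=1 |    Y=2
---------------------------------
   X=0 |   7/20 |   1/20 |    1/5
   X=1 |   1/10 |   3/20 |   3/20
2.3639 bits

Joint entropy is H(X,Y) = -Σ_{x,y} p(x,y) log p(x,y).

Summing over all non-zero entries:
H(X,Y) = -[7/20·log_2(7/20) + 1/20·log_2(1/20) + 1/5·log_2(1/5) + 1/10·log_2(1/10) + 3/20·log_2(3/20) + 3/20·log_2(3/20)]
H(X,Y) = 2.3639 bits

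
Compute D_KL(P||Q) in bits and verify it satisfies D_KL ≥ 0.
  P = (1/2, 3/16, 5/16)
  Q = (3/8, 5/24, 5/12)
0.0493 bits

KL divergence satisfies the Gibbs inequality: D_KL(P||Q) ≥ 0 for all distributions P, Q.

D_KL(P||Q) = Σ p(x) log(p(x)/q(x))
Term by term:
  x=0: 1/2 × log_2[(1/2)/(3/8)] = 0.2075
  x=1: 3/16 × log_2[(3/16)/(5/24)] = -0.0285
  x=2: 5/16 × log_2[(5/16)/(5/12)] = -0.1297
D_KL(P||Q) = 0.0493 bits

D_KL(P||Q) = 0.0493 ≥ 0 ✓

This non-negativity is a fundamental property: relative entropy cannot be negative because it measures how different Q is from P.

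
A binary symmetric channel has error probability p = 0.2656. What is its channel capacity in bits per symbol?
0.1649 bits

For a binary symmetric channel (BSC) with error probability p:
Capacity C = 1 - H(p) bits per symbol

where H(p) = -p log₂(p) - (1-p) log₂(1-p) is the binary entropy function.

H(0.2656) = 0.8351 bits
C = 1 - 0.8351 = 0.1649 bits per symbol

This means we can reliably transmit up to 0.1649 bits of information per channel use.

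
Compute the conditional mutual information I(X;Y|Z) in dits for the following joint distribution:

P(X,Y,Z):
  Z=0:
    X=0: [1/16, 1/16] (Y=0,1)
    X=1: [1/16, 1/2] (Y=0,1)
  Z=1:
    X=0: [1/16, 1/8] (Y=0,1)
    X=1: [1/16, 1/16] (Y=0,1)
0.0206 dits

Conditional mutual information: I(X;Y|Z) = H(X|Z) + H(Y|Z) - H(X,Y|Z)

H(Z) = 0.2697
H(X,Z) = 0.5026 → H(X|Z) = 0.2329
H(Y,Z) = 0.5026 → H(Y|Z) = 0.2329
H(X,Y,Z) = 0.7149 → H(X,Y|Z) = 0.4452

I(X;Y|Z) = 0.2329 + 0.2329 - 0.4452 = 0.0206 dits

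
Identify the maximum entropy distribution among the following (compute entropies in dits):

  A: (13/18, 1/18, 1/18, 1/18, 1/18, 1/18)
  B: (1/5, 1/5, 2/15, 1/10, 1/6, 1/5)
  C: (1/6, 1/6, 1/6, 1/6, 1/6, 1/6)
C

For a discrete distribution over n outcomes, entropy is maximized by the uniform distribution.

Computing entropies:
H(A) = 0.4508 dits
H(B) = 0.7657 dits
H(C) = 0.7782 dits

The uniform distribution (where all probabilities equal 1/6) achieves the maximum entropy of log_10(6) = 0.7782 dits.

Distribution C has the highest entropy.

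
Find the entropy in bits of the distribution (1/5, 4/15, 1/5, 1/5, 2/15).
2.2892 bits

Shannon entropy is H(X) = -Σ p(x) log p(x).

For P = (1/5, 4/15, 1/5, 1/5, 2/15):
H = -1/5 × log_2(1/5) -4/15 × log_2(4/15) -1/5 × log_2(1/5) -1/5 × log_2(1/5) -2/15 × log_2(2/15)
H = 2.2892 bits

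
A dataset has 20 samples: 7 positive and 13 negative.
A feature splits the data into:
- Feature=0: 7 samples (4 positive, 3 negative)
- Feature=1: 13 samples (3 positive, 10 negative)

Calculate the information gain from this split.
0.0827 bits

Information Gain = H(Y) - H(Y|Feature)

Before split:
P(positive) = 7/20 = 0.3500
H(Y) = 0.9341 bits

After split:
Feature=0: H = 0.9852 bits (weight = 7/20)
Feature=1: H = 0.7793 bits (weight = 13/20)
H(Y|Feature) = (7/20)×0.9852 + (13/20)×0.7793 = 0.8514 bits

Information Gain = 0.9341 - 0.8514 = 0.0827 bits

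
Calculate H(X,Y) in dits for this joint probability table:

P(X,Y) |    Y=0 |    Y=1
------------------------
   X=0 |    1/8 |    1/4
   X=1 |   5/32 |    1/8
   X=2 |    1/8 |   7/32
0.7595 dits

Joint entropy is H(X,Y) = -Σ_{x,y} p(x,y) log p(x,y).

Summing over all non-zero entries:
H(X,Y) = -[1/8·log_10(1/8) + 1/4·log_10(1/4) + 5/32·log_10(5/32) + 1/8·log_10(1/8) + 1/8·log_10(1/8) + 7/32·log_10(7/32)]
H(X,Y) = 0.7595 dits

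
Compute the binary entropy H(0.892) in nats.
0.3423 nats

The binary entropy function is:
H(p) = -p log(p) - (1-p) log(1-p)

H(0.892) = -0.892 × log_e(0.892) - 0.108 × log_e(0.108)
H(0.892) = 0.3423 nats

Note: Binary entropy is maximized at p=0.5 (H=1 bit) and minimized at p=0 or p=1 (H=0).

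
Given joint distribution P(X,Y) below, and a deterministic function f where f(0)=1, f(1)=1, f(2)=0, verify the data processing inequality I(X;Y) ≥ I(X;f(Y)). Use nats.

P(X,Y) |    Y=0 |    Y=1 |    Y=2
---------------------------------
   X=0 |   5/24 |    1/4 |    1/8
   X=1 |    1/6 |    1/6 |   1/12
I(X;Y) = 0.0010, I(X;f(Y)) = 0.0002, inequality holds: 0.0010 ≥ 0.0002

Data Processing Inequality: For any Markov chain X → Y → Z, we have I(X;Y) ≥ I(X;Z).

Here Z = f(Y) is a deterministic function of Y, forming X → Y → Z.

Original I(X;Y) = 0.0010 nats

After applying f:
P(X,Z) where Z=f(Y):
- P(X,Z=0) = P(X,Y=2)
- P(X,Z=1) = P(X,Y=0) + P(X,Y=1)

I(X;Z) = I(X;f(Y)) = 0.0002 nats

Verification: 0.0010 ≥ 0.0002 ✓

Information cannot be created by processing; the function f can only lose information about X.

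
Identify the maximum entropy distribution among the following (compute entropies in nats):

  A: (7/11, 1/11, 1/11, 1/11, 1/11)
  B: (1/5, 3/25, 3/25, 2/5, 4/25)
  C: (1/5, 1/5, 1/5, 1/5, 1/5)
C

For a discrete distribution over n outcomes, entropy is maximized by the uniform distribution.

Computing entropies:
H(A) = 1.1596 nats
H(B) = 1.4905 nats
H(C) = 1.6094 nats

The uniform distribution (where all probabilities equal 1/5) achieves the maximum entropy of log_e(5) = 1.6094 nats.

Distribution C has the highest entropy.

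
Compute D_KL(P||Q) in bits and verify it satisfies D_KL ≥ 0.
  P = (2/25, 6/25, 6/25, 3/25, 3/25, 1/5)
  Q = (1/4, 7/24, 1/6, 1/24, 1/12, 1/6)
0.2261 bits

KL divergence satisfies the Gibbs inequality: D_KL(P||Q) ≥ 0 for all distributions P, Q.

D_KL(P||Q) = Σ p(x) log(p(x)/q(x))
Term by term:
  x=0: 2/25 × log_2[(2/25)/(1/4)] = -0.1315
  x=1: 6/25 × log_2[(6/25)/(7/24)] = -0.0675
  x=2: 6/25 × log_2[(6/25)/(1/6)] = 0.1263
  x=3: 3/25 × log_2[(3/25)/(1/24)] = 0.1831
  x=4: 3/25 × log_2[(3/25)/(1/12)] = 0.0631
  x=5: 1/5 × log_2[(1/5)/(1/6)] = 0.0526
D_KL(P||Q) = 0.2261 bits

D_KL(P||Q) = 0.2261 ≥ 0 ✓

This non-negativity is a fundamental property: relative entropy cannot be negative because it measures how different Q is from P.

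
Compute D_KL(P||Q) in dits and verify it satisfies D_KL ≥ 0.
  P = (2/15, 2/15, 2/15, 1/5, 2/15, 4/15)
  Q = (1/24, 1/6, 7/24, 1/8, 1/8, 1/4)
0.0611 dits

KL divergence satisfies the Gibbs inequality: D_KL(P||Q) ≥ 0 for all distributions P, Q.

D_KL(P||Q) = Σ p(x) log(p(x)/q(x))
Term by term:
  x=0: 2/15 × log_10[(2/15)/(1/24)] = 0.0674
  x=1: 2/15 × log_10[(2/15)/(1/6)] = -0.0129
  x=2: 2/15 × log_10[(2/15)/(7/24)] = -0.0453
  x=3: 1/5 × log_10[(1/5)/(1/8)] = 0.0408
  x=4: 2/15 × log_10[(2/15)/(1/8)] = 0.0037
  x=5: 4/15 × log_10[(4/15)/(1/4)] = 0.0075
D_KL(P||Q) = 0.0611 dits

D_KL(P||Q) = 0.0611 ≥ 0 ✓

This non-negativity is a fundamental property: relative entropy cannot be negative because it measures how different Q is from P.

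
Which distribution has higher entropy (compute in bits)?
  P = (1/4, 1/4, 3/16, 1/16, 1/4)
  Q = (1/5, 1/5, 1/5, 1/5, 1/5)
Q

Computing entropies in bits:
H(P) = 2.2028
H(Q) = 2.3219

Distribution Q has higher entropy.

Intuition: The distribution closer to uniform (more spread out) has higher entropy.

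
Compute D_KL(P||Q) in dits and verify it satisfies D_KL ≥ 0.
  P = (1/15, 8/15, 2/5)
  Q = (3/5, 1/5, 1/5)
0.2840 dits

KL divergence satisfies the Gibbs inequality: D_KL(P||Q) ≥ 0 for all distributions P, Q.

D_KL(P||Q) = Σ p(x) log(p(x)/q(x))
Term by term:
  x=0: 1/15 × log_10[(1/15)/(3/5)] = -0.0636
  x=1: 8/15 × log_10[(8/15)/(1/5)] = 0.2272
  x=2: 2/5 × log_10[(2/5)/(1/5)] = 0.1204
D_KL(P||Q) = 0.2840 dits

D_KL(P||Q) = 0.2840 ≥ 0 ✓

This non-negativity is a fundamental property: relative entropy cannot be negative because it measures how different Q is from P.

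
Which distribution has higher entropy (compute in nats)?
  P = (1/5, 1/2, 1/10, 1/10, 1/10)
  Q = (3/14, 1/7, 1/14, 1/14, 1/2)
P

Computing entropies in nats:
H(P) = 1.3592
H(Q) = 1.3317

Distribution P has higher entropy.

Intuition: The distribution closer to uniform (more spread out) has higher entropy.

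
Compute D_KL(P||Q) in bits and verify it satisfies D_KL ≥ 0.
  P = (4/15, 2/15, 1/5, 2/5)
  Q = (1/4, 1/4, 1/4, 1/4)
0.1108 bits

KL divergence satisfies the Gibbs inequality: D_KL(P||Q) ≥ 0 for all distributions P, Q.

D_KL(P||Q) = Σ p(x) log(p(x)/q(x))
Term by term:
  x=0: 4/15 × log_2[(4/15)/(1/4)] = 0.0248
  x=1: 2/15 × log_2[(2/15)/(1/4)] = -0.1209
  x=2: 1/5 × log_2[(1/5)/(1/4)] = -0.0644
  x=3: 2/5 × log_2[(2/5)/(1/4)] = 0.2712
D_KL(P||Q) = 0.1108 bits

D_KL(P||Q) = 0.1108 ≥ 0 ✓

This non-negativity is a fundamental property: relative entropy cannot be negative because it measures how different Q is from P.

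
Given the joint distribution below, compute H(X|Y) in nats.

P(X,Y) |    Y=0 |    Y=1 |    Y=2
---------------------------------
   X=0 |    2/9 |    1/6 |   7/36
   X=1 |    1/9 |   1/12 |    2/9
0.6592 nats

Using the chain rule: H(X|Y) = H(X,Y) - H(Y)

First, compute H(X,Y) = 1.7367 nats

Marginal P(Y) = (1/3, 1/4, 5/12)
H(Y) = 1.0776 nats

H(X|Y) = H(X,Y) - H(Y) = 1.7367 - 1.0776 = 0.6592 nats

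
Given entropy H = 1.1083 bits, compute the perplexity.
2.1559

Perplexity is 2^H (or exp(H) for natural log).

H = 1.1083 bits
Perplexity = 2^1.1083 = 2.1559

Interpretation: The model's uncertainty is equivalent to choosing uniformly among 2.2 options.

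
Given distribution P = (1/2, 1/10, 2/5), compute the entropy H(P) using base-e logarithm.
0.9433 nats

Shannon entropy is H(X) = -Σ p(x) log p(x).

For P = (1/2, 1/10, 2/5):
H = -1/2 × log_e(1/2) -1/10 × log_e(1/10) -2/5 × log_e(2/5)
H = 0.9433 nats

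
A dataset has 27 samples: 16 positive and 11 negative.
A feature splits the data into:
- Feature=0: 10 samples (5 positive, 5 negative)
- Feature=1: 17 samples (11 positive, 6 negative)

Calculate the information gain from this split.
0.0150 bits

Information Gain = H(Y) - H(Y|Feature)

Before split:
P(positive) = 16/27 = 0.5926
H(Y) = 0.9751 bits

After split:
Feature=0: H = 1.0000 bits (weight = 10/27)
Feature=1: H = 0.9367 bits (weight = 17/27)
H(Y|Feature) = (10/27)×1.0000 + (17/27)×0.9367 = 0.9601 bits

Information Gain = 0.9751 - 0.9601 = 0.0150 bits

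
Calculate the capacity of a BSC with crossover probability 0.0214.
0.8508 bits

For a binary symmetric channel (BSC) with error probability p:
Capacity C = 1 - H(p) bits per symbol

where H(p) = -p log₂(p) - (1-p) log₂(1-p) is the binary entropy function.

H(0.0214) = 0.1492 bits
C = 1 - 0.1492 = 0.8508 bits per symbol

This means we can reliably transmit up to 0.8508 bits of information per channel use.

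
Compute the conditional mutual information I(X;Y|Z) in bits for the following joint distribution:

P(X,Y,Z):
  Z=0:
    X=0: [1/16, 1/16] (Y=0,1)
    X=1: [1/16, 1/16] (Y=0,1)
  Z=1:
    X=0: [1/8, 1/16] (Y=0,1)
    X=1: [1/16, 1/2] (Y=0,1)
0.1532 bits

Conditional mutual information: I(X;Y|Z) = H(X|Z) + H(Y|Z) - H(X,Y|Z)

H(Z) = 0.8113
H(X,Z) = 1.6697 → H(X|Z) = 0.8585
H(Y,Z) = 1.6697 → H(Y|Z) = 0.8585
H(X,Y,Z) = 2.3750 → H(X,Y|Z) = 1.5637

I(X;Y|Z) = 0.8585 + 0.8585 - 1.5637 = 0.1532 bits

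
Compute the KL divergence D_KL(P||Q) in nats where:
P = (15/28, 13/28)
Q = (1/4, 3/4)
0.1856 nats

KL divergence: D_KL(P||Q) = Σ p(x) log(p(x)/q(x))

Computing term by term:
  x=0: 15/28 × log_e[(15/28)/(1/4)] = 15/28 × 0.7621 = 0.4083
  x=1: 13/28 × log_e[(13/28)/(3/4)] = 13/28 × -0.4796 = -0.2227

D_KL(P||Q) = 0.1856 nats

Note: KL divergence is always non-negative and equals 0 iff P = Q.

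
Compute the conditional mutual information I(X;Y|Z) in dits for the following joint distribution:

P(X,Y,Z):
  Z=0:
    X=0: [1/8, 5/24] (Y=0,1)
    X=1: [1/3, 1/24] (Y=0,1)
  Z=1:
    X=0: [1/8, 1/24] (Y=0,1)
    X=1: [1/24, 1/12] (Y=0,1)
0.0584 dits

Conditional mutual information: I(X;Y|Z) = H(X|Z) + H(Y|Z) - H(X,Y|Z)

H(Z) = 0.2622
H(X,Z) = 0.5614 → H(X|Z) = 0.2992
H(Y,Z) = 0.5484 → H(Y|Z) = 0.2862
H(X,Y,Z) = 0.7892 → H(X,Y|Z) = 0.5270

I(X;Y|Z) = 0.2992 + 0.2862 - 0.5270 = 0.0584 dits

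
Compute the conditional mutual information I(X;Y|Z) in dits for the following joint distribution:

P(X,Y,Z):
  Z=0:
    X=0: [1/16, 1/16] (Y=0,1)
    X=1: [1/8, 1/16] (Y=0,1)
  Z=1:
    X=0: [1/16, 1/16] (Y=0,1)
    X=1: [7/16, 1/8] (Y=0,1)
0.0098 dits

Conditional mutual information: I(X;Y|Z) = H(X|Z) + H(Y|Z) - H(X,Y|Z)

H(Z) = 0.2697
H(X,Z) = 0.5026 → H(X|Z) = 0.2329
H(Y,Z) = 0.5360 → H(Y|Z) = 0.2663
H(X,Y,Z) = 0.7591 → H(X,Y|Z) = 0.4894

I(X;Y|Z) = 0.2329 + 0.2663 - 0.4894 = 0.0098 dits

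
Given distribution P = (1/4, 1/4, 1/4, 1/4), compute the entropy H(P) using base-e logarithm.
1.3863 nats

Shannon entropy is H(X) = -Σ p(x) log p(x).

For P = (1/4, 1/4, 1/4, 1/4):
H = -1/4 × log_e(1/4) -1/4 × log_e(1/4) -1/4 × log_e(1/4) -1/4 × log_e(1/4)
H = 1.3863 nats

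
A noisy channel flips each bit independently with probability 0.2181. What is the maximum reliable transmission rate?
0.2433 bits

For a binary symmetric channel (BSC) with error probability p:
Capacity C = 1 - H(p) bits per symbol

where H(p) = -p log₂(p) - (1-p) log₂(1-p) is the binary entropy function.

H(0.2181) = 0.7567 bits
C = 1 - 0.7567 = 0.2433 bits per symbol

This means we can reliably transmit up to 0.2433 bits of information per channel use.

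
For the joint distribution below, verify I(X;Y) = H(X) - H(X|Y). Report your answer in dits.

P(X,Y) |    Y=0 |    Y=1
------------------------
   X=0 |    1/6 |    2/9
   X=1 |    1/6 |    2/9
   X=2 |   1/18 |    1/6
I(X;Y) = 0.0053 dits

Mutual information has multiple equivalent forms:
- I(X;Y) = H(X) - H(X|Y)
- I(X;Y) = H(Y) - H(Y|X)
- I(X;Y) = H(X) + H(Y) - H(X,Y)

Computing all quantities:
H(X) = 0.4642, H(Y) = 0.2902, H(X,Y) = 0.7491
H(X|Y) = 0.4589, H(Y|X) = 0.2849

Verification:
H(X) - H(X|Y) = 0.4642 - 0.4589 = 0.0053
H(Y) - H(Y|X) = 0.2902 - 0.2849 = 0.0053
H(X) + H(Y) - H(X,Y) = 0.4642 + 0.2902 - 0.7491 = 0.0053

All forms give I(X;Y) = 0.0053 dits. ✓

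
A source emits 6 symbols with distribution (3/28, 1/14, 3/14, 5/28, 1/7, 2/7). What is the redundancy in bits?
0.1303 bits

Redundancy measures how far a source is from maximum entropy:
R = H_max - H(X)

Maximum entropy for 6 symbols: H_max = log_2(6) = 2.5850 bits
Actual entropy: H(X) = 2.4547 bits
Redundancy: R = 2.5850 - 2.4547 = 0.1303 bits

This redundancy represents potential for compression: the source could be compressed by 0.1303 bits per symbol.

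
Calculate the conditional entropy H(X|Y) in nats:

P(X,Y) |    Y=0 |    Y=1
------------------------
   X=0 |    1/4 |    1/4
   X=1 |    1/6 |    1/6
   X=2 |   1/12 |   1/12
1.0114 nats

Using the chain rule: H(X|Y) = H(X,Y) - H(Y)

First, compute H(X,Y) = 1.7046 nats

Marginal P(Y) = (1/2, 1/2)
H(Y) = 0.6931 nats

H(X|Y) = H(X,Y) - H(Y) = 1.7046 - 0.6931 = 1.0114 nats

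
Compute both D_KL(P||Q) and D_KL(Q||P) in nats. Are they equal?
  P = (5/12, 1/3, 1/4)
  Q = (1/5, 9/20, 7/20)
D_KL(P||Q) = 0.1217, D_KL(Q||P) = 0.1060

KL divergence is not symmetric: D_KL(P||Q) ≠ D_KL(Q||P) in general.

D_KL(P||Q) = 0.1217 nats
D_KL(Q||P) = 0.1060 nats

No, they are not equal!

This asymmetry is why KL divergence is not a true distance metric.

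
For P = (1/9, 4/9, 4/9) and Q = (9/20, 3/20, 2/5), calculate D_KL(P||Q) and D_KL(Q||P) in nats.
D_KL(P||Q) = 0.3742, D_KL(Q||P) = 0.4243

KL divergence is not symmetric: D_KL(P||Q) ≠ D_KL(Q||P) in general.

D_KL(P||Q) = 0.3742 nats
D_KL(Q||P) = 0.4243 nats

No, they are not equal!

This asymmetry is why KL divergence is not a true distance metric.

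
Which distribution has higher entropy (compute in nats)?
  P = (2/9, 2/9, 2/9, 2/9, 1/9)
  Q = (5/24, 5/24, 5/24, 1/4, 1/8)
Q

Computing entropies in nats:
H(P) = 1.5811
H(Q) = 1.5869

Distribution Q has higher entropy.

Intuition: The distribution closer to uniform (more spread out) has higher entropy.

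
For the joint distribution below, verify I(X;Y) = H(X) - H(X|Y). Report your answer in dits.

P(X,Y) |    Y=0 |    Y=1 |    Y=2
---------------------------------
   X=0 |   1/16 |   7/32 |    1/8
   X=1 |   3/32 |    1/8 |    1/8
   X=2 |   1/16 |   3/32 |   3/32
I(X;Y) = 0.0070 dits

Mutual information has multiple equivalent forms:
- I(X;Y) = H(X) - H(X|Y)
- I(X;Y) = H(Y) - H(Y|X)
- I(X;Y) = H(X) + H(Y) - H(X,Y)

Computing all quantities:
H(X) = 0.4689, H(Y) = 0.4609, H(X,Y) = 0.9227
H(X|Y) = 0.4618, H(Y|X) = 0.4538

Verification:
H(X) - H(X|Y) = 0.4689 - 0.4618 = 0.0070
H(Y) - H(Y|X) = 0.4609 - 0.4538 = 0.0070
H(X) + H(Y) - H(X,Y) = 0.4689 + 0.4609 - 0.9227 = 0.0070

All forms give I(X;Y) = 0.0070 dits. ✓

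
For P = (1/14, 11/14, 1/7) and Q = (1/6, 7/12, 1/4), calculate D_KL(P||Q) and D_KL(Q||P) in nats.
D_KL(P||Q) = 0.0935, D_KL(Q||P) = 0.1074

KL divergence is not symmetric: D_KL(P||Q) ≠ D_KL(Q||P) in general.

D_KL(P||Q) = 0.0935 nats
D_KL(Q||P) = 0.1074 nats

No, they are not equal!

This asymmetry is why KL divergence is not a true distance metric.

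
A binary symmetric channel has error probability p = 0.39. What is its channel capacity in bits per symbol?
0.0352 bits

For a binary symmetric channel (BSC) with error probability p:
Capacity C = 1 - H(p) bits per symbol

where H(p) = -p log₂(p) - (1-p) log₂(1-p) is the binary entropy function.

H(0.39) = 0.9648 bits
C = 1 - 0.9648 = 0.0352 bits per symbol

This means we can reliably transmit up to 0.0352 bits of information per channel use.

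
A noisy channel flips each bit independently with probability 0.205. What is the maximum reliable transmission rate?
0.2682 bits

For a binary symmetric channel (BSC) with error probability p:
Capacity C = 1 - H(p) bits per symbol

where H(p) = -p log₂(p) - (1-p) log₂(1-p) is the binary entropy function.

H(0.205) = 0.7318 bits
C = 1 - 0.7318 = 0.2682 bits per symbol

This means we can reliably transmit up to 0.2682 bits of information per channel use.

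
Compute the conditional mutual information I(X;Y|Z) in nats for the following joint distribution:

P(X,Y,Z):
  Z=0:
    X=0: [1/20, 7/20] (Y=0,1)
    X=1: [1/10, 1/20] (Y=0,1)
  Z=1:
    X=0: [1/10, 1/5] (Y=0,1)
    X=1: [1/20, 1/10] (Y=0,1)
0.0761 nats

Conditional mutual information: I(X;Y|Z) = H(X|Z) + H(Y|Z) - H(X,Y|Z)

H(Z) = 0.6881
H(X,Z) = 1.2968 → H(X|Z) = 0.6087
H(Y,Z) = 1.2968 → H(Y|Z) = 0.6087
H(X,Y,Z) = 1.8295 → H(X,Y|Z) = 1.1413

I(X;Y|Z) = 0.6087 + 0.6087 - 1.1413 = 0.0761 nats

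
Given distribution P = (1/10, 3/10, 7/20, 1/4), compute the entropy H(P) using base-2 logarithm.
1.8834 bits

Shannon entropy is H(X) = -Σ p(x) log p(x).

For P = (1/10, 3/10, 7/20, 1/4):
H = -1/10 × log_2(1/10) -3/10 × log_2(3/10) -7/20 × log_2(7/20) -1/4 × log_2(1/4)
H = 1.8834 bits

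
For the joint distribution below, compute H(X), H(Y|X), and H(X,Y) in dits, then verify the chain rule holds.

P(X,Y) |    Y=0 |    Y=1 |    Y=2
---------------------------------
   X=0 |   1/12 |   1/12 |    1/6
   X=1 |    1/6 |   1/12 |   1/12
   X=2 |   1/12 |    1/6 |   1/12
H(X,Y) = 0.9287, H(X) = 0.4771, H(Y|X) = 0.4515 (all in dits)

Chain rule: H(X,Y) = H(X) + H(Y|X)

Left side — joint entropy directly:
H(X,Y) = -Σ p(x,y) log p(x,y) = 0.9287 dits

Right side — compute H(Y|X) from the conditional distributions:
P(X) = (1/3, 1/3, 1/3), so H(X) = 0.4771 dits
H(Y|X) = Σ_x P(X=x) · H(Y|X=x):
  P(Y|X=0) = (1/4, 1/4, 1/2), H(Y|X=0) = 0.4515, weight P(X=0) = 1/3
  P(Y|X=1) = (1/2, 1/4, 1/4), H(Y|X=1) = 0.4515, weight P(X=1) = 1/3
  P(Y|X=2) = (1/4, 1/2, 1/4), H(Y|X=2) = 0.4515, weight P(X=2) = 1/3
H(Y|X) = 0.4515 dits

H(X) + H(Y|X) = 0.4771 + 0.4515 = 0.9287 dits

Both sides equal 0.9287 dits. ✓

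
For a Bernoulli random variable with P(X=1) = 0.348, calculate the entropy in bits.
0.9323 bits

The binary entropy function is:
H(p) = -p log(p) - (1-p) log(1-p)

H(0.348) = -0.348 × log_2(0.348) - 0.652 × log_2(0.652)
H(0.348) = 0.9323 bits

Note: Binary entropy is maximized at p=0.5 (H=1 bit) and minimized at p=0 or p=1 (H=0).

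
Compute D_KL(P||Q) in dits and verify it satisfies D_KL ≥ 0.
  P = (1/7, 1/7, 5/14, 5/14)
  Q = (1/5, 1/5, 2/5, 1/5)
0.0306 dits

KL divergence satisfies the Gibbs inequality: D_KL(P||Q) ≥ 0 for all distributions P, Q.

D_KL(P||Q) = Σ p(x) log(p(x)/q(x))
Term by term:
  x=0: 1/7 × log_10[(1/7)/(1/5)] = -0.0209
  x=1: 1/7 × log_10[(1/7)/(1/5)] = -0.0209
  x=2: 5/14 × log_10[(5/14)/(2/5)] = -0.0176
  x=3: 5/14 × log_10[(5/14)/(1/5)] = 0.0899
D_KL(P||Q) = 0.0306 dits

D_KL(P||Q) = 0.0306 ≥ 0 ✓

This non-negativity is a fundamental property: relative entropy cannot be negative because it measures how different Q is from P.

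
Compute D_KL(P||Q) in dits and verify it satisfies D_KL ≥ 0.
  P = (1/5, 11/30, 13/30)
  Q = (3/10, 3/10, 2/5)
0.0118 dits

KL divergence satisfies the Gibbs inequality: D_KL(P||Q) ≥ 0 for all distributions P, Q.

D_KL(P||Q) = Σ p(x) log(p(x)/q(x))
Term by term:
  x=0: 1/5 × log_10[(1/5)/(3/10)] = -0.0352
  x=1: 11/30 × log_10[(11/30)/(3/10)] = 0.0320
  x=2: 13/30 × log_10[(13/30)/(2/5)] = 0.0151
D_KL(P||Q) = 0.0118 dits

D_KL(P||Q) = 0.0118 ≥ 0 ✓

This non-negativity is a fundamental property: relative entropy cannot be negative because it measures how different Q is from P.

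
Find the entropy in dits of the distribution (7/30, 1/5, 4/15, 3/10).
0.5972 dits

Shannon entropy is H(X) = -Σ p(x) log p(x).

For P = (7/30, 1/5, 4/15, 3/10):
H = -7/30 × log_10(7/30) -1/5 × log_10(1/5) -4/15 × log_10(4/15) -3/10 × log_10(3/10)
H = 0.5972 dits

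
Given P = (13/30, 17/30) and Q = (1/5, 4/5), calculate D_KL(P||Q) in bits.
0.2015 bits

KL divergence: D_KL(P||Q) = Σ p(x) log(p(x)/q(x))

Computing term by term:
  x=0: 13/30 × log_2[(13/30)/(1/5)] = 13/30 × 1.1155 = 0.4834
  x=1: 17/30 × log_2[(17/30)/(4/5)] = 17/30 × -0.4975 = -0.2819

D_KL(P||Q) = 0.2015 bits

Note: KL divergence is always non-negative and equals 0 iff P = Q.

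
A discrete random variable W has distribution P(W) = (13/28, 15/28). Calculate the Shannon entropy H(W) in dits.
0.2999 dits

Shannon entropy is H(X) = -Σ p(x) log p(x).

For P = (13/28, 15/28):
H = -13/28 × log_10(13/28) -15/28 × log_10(15/28)
H = 0.2999 dits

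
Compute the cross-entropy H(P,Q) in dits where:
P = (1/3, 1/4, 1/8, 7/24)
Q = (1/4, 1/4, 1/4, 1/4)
0.6021 dits

Cross-entropy: H(P,Q) = -Σ p(x) log q(x)

Alternatively: H(P,Q) = H(P) + D_KL(P||Q)
H(P) = 0.5785 dits
D_KL(P||Q) = 0.0235 dits

H(P,Q) = 0.5785 + 0.0235 = 0.6021 dits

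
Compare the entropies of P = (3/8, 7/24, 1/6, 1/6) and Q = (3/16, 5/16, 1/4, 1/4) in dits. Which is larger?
Q

Computing entropies in dits:
H(P) = 0.5752
H(Q) = 0.5952

Distribution Q has higher entropy.

Intuition: The distribution closer to uniform (more spread out) has higher entropy.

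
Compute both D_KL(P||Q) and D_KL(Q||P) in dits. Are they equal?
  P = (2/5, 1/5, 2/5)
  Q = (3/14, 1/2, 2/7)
D_KL(P||Q) = 0.0873, D_KL(Q||P) = 0.0991

KL divergence is not symmetric: D_KL(P||Q) ≠ D_KL(Q||P) in general.

D_KL(P||Q) = 0.0873 dits
D_KL(Q||P) = 0.0991 dits

No, they are not equal!

This asymmetry is why KL divergence is not a true distance metric.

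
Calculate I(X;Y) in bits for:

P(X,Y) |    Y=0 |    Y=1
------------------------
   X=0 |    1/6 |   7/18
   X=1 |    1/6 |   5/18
0.0045 bits

Mutual information: I(X;Y) = H(X) + H(Y) - H(X,Y)

Marginals:
P(X) = (5/9, 4/9), H(X) = 0.9911 bits
P(Y) = (1/3, 2/3), H(Y) = 0.9183 bits

Joint entropy: H(X,Y) = 1.9049 bits

I(X;Y) = 0.9911 + 0.9183 - 1.9049 = 0.0045 bits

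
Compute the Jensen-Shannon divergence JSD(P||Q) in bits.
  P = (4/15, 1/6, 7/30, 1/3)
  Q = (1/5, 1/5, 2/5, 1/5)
0.0327 bits

Jensen-Shannon divergence is:
JSD(P||Q) = 0.5 × D_KL(P||M) + 0.5 × D_KL(Q||M)
where M = 0.5 × (P + Q) is the mixture distribution.

M = 0.5 × (4/15, 1/6, 7/30, 1/3) + 0.5 × (1/5, 1/5, 2/5, 1/5) = (7/30, 0.183333, 0.316667, 4/15)

D_KL(P||M) = 0.0330 bits
D_KL(Q||M) = 0.0324 bits

JSD(P||Q) = 0.5 × 0.0330 + 0.5 × 0.0324 = 0.0327 bits

Unlike KL divergence, JSD is symmetric and bounded: 0 ≤ JSD ≤ log(2).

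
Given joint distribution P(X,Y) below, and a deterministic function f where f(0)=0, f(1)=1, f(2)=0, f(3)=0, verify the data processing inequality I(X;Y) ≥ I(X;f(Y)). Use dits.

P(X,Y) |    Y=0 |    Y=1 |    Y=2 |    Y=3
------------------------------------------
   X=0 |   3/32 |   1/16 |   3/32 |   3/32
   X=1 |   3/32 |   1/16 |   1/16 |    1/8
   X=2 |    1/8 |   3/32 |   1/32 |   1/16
I(X;Y) = 0.0145, I(X;f(Y)) = 0.0037, inequality holds: 0.0145 ≥ 0.0037

Data Processing Inequality: For any Markov chain X → Y → Z, we have I(X;Y) ≥ I(X;Z).

Here Z = f(Y) is a deterministic function of Y, forming X → Y → Z.

Original I(X;Y) = 0.0145 dits

After applying f:
P(X,Z) where Z=f(Y):
- P(X,Z=0) = P(X,Y=0) + P(X,Y=2) + P(X,Y=3)
- P(X,Z=1) = P(X,Y=1)

I(X;Z) = I(X;f(Y)) = 0.0037 dits

Verification: 0.0145 ≥ 0.0037 ✓

Information cannot be created by processing; the function f can only lose information about X.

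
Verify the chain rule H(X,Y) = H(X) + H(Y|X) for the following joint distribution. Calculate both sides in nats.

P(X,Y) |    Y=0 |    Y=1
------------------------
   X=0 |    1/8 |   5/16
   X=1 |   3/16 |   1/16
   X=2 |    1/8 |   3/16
H(X,Y) = 1.6844, H(X) = 1.0717, H(Y|X) = 0.6126 (all in nats)

Chain rule: H(X,Y) = H(X) + H(Y|X)

Left side — joint entropy directly:
H(X,Y) = -Σ p(x,y) log p(x,y) = 1.6844 nats

Right side — compute H(Y|X) from the conditional distributions:
P(X) = (7/16, 1/4, 5/16), so H(X) = 1.0717 nats
H(Y|X) = Σ_x P(X=x) · H(Y|X=x):
  P(Y|X=0) = (2/7, 5/7), H(Y|X=0) = 0.5983, weight P(X=0) = 7/16
  P(Y|X=1) = (3/4, 1/4), H(Y|X=1) = 0.5623, weight P(X=1) = 1/4
  P(Y|X=2) = (2/5, 3/5), H(Y|X=2) = 0.6730, weight P(X=2) = 5/16
H(Y|X) = 0.6126 nats

H(X) + H(Y|X) = 1.0717 + 0.6126 = 1.6844 nats

Both sides equal 1.6844 nats. ✓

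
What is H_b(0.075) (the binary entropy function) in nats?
0.2664 nats

The binary entropy function is:
H(p) = -p log(p) - (1-p) log(1-p)

H(0.075) = -0.075 × log_e(0.075) - 0.925 × log_e(0.925)
H(0.075) = 0.2664 nats

Note: Binary entropy is maximized at p=0.5 (H=1 bit) and minimized at p=0 or p=1 (H=0).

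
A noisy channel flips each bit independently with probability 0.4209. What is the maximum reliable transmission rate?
0.0181 bits

For a binary symmetric channel (BSC) with error probability p:
Capacity C = 1 - H(p) bits per symbol

where H(p) = -p log₂(p) - (1-p) log₂(1-p) is the binary entropy function.

H(0.4209) = 0.9819 bits
C = 1 - 0.9819 = 0.0181 bits per symbol

This means we can reliably transmit up to 0.0181 bits of information per channel use.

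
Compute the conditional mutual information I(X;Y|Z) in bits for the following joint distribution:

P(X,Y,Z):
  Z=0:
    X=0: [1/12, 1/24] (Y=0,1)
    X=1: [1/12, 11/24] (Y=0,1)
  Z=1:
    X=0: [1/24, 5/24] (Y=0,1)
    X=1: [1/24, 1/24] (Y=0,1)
0.1152 bits

Conditional mutual information: I(X;Y|Z) = H(X|Z) + H(Y|Z) - H(X,Y|Z)

H(Z) = 0.9183
H(X,Z) = 1.6529 → H(X|Z) = 0.7346
H(Y,Z) = 1.7296 → H(Y|Z) = 0.8113
H(X,Y,Z) = 2.3490 → H(X,Y|Z) = 1.4307

I(X;Y|Z) = 0.7346 + 0.8113 - 1.4307 = 0.1152 bits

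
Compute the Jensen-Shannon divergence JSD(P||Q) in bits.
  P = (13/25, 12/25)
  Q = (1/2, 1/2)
0.0003 bits

Jensen-Shannon divergence is:
JSD(P||Q) = 0.5 × D_KL(P||M) + 0.5 × D_KL(Q||M)
where M = 0.5 × (P + Q) is the mixture distribution.

M = 0.5 × (13/25, 12/25) + 0.5 × (1/2, 1/2) = (0.51, 0.49)

D_KL(P||M) = 0.0003 bits
D_KL(Q||M) = 0.0003 bits

JSD(P||Q) = 0.5 × 0.0003 + 0.5 × 0.0003 = 0.0003 bits

Unlike KL divergence, JSD is symmetric and bounded: 0 ≤ JSD ≤ log(2).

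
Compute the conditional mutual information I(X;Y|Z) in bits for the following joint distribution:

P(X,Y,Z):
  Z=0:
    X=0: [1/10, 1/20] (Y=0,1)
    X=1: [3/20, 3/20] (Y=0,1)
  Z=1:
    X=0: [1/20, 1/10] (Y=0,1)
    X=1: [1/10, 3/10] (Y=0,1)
0.0109 bits

Conditional mutual information: I(X;Y|Z) = H(X|Z) + H(Y|Z) - H(X,Y|Z)

H(Z) = 0.9928
H(X,Z) = 1.8710 → H(X|Z) = 0.8782
H(Y,Z) = 1.9037 → H(Y|Z) = 0.9109
H(X,Y,Z) = 2.7710 → H(X,Y|Z) = 1.7782

I(X;Y|Z) = 0.8782 + 0.9109 - 1.7782 = 0.0109 bits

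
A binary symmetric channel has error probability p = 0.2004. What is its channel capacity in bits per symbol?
0.2773 bits

For a binary symmetric channel (BSC) with error probability p:
Capacity C = 1 - H(p) bits per symbol

where H(p) = -p log₂(p) - (1-p) log₂(1-p) is the binary entropy function.

H(0.2004) = 0.7227 bits
C = 1 - 0.7227 = 0.2773 bits per symbol

This means we can reliably transmit up to 0.2773 bits of information per channel use.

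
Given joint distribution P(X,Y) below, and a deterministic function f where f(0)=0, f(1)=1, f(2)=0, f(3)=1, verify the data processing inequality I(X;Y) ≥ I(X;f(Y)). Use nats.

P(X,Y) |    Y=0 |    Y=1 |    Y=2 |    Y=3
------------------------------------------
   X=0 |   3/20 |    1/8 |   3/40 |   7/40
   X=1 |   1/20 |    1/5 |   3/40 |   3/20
I(X;Y) = 0.0346, I(X;f(Y)) = 0.0152, inequality holds: 0.0346 ≥ 0.0152

Data Processing Inequality: For any Markov chain X → Y → Z, we have I(X;Y) ≥ I(X;Z).

Here Z = f(Y) is a deterministic function of Y, forming X → Y → Z.

Original I(X;Y) = 0.0346 nats

After applying f:
P(X,Z) where Z=f(Y):
- P(X,Z=0) = P(X,Y=0) + P(X,Y=2)
- P(X,Z=1) = P(X,Y=1) + P(X,Y=3)

I(X;Z) = I(X;f(Y)) = 0.0152 nats

Verification: 0.0346 ≥ 0.0152 ✓

Information cannot be created by processing; the function f can only lose information about X.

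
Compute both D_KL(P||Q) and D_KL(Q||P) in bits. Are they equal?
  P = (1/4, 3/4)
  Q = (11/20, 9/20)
D_KL(P||Q) = 0.2683, D_KL(Q||P) = 0.2940

KL divergence is not symmetric: D_KL(P||Q) ≠ D_KL(Q||P) in general.

D_KL(P||Q) = 0.2683 bits
D_KL(Q||P) = 0.2940 bits

No, they are not equal!

This asymmetry is why KL divergence is not a true distance metric.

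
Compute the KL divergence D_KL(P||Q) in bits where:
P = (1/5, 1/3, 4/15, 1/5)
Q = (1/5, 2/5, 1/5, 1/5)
0.0230 bits

KL divergence: D_KL(P||Q) = Σ p(x) log(p(x)/q(x))

Computing term by term:
  x=0: 1/5 × log_2[(1/5)/(1/5)] = 1/5 × 0.0000 = 0.0000
  x=1: 1/3 × log_2[(1/3)/(2/5)] = 1/3 × -0.2630 = -0.0877
  x=2: 4/15 × log_2[(4/15)/(1/5)] = 4/15 × 0.4150 = 0.1107
  x=3: 1/5 × log_2[(1/5)/(1/5)] = 1/5 × 0.0000 = 0.0000

D_KL(P||Q) = 0.0230 bits

Note: KL divergence is always non-negative and equals 0 iff P = Q.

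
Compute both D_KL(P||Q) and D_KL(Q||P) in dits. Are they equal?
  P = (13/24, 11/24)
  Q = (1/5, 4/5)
D_KL(P||Q) = 0.1235, D_KL(Q||P) = 0.1070

KL divergence is not symmetric: D_KL(P||Q) ≠ D_KL(Q||P) in general.

D_KL(P||Q) = 0.1235 dits
D_KL(Q||P) = 0.1070 dits

No, they are not equal!

This asymmetry is why KL divergence is not a true distance metric.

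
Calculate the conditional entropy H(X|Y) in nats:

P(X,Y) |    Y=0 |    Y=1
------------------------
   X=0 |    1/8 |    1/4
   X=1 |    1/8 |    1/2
0.6507 nats

Using the chain rule: H(X|Y) = H(X,Y) - H(Y)

First, compute H(X,Y) = 1.2130 nats

Marginal P(Y) = (1/4, 3/4)
H(Y) = 0.5623 nats

H(X|Y) = H(X,Y) - H(Y) = 1.2130 - 0.5623 = 0.6507 nats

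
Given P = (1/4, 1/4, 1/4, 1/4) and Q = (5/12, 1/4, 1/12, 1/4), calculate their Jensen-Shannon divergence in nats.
0.0323 nats

Jensen-Shannon divergence is:
JSD(P||Q) = 0.5 × D_KL(P||M) + 0.5 × D_KL(Q||M)
where M = 0.5 × (P + Q) is the mixture distribution.

M = 0.5 × (1/4, 1/4, 1/4, 1/4) + 0.5 × (5/12, 1/4, 1/12, 1/4) = (1/3, 1/4, 1/6, 1/4)

D_KL(P||M) = 0.0294 nats
D_KL(Q||M) = 0.0352 nats

JSD(P||Q) = 0.5 × 0.0294 + 0.5 × 0.0352 = 0.0323 nats

Unlike KL divergence, JSD is symmetric and bounded: 0 ≤ JSD ≤ log(2).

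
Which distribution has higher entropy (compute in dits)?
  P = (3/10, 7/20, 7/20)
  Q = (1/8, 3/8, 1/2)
P

Computing entropies in dits:
H(P) = 0.4760
H(Q) = 0.4231

Distribution P has higher entropy.

Intuition: The distribution closer to uniform (more spread out) has higher entropy.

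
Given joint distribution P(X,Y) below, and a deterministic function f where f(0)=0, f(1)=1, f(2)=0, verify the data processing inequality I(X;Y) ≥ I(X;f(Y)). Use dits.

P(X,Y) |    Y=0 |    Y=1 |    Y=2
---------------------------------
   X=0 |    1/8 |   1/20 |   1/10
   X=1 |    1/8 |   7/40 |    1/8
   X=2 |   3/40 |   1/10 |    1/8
I(X;Y) = 0.0124, I(X;f(Y)) = 0.0093, inequality holds: 0.0124 ≥ 0.0093

Data Processing Inequality: For any Markov chain X → Y → Z, we have I(X;Y) ≥ I(X;Z).

Here Z = f(Y) is a deterministic function of Y, forming X → Y → Z.

Original I(X;Y) = 0.0124 dits

After applying f:
P(X,Z) where Z=f(Y):
- P(X,Z=0) = P(X,Y=0) + P(X,Y=2)
- P(X,Z=1) = P(X,Y=1)

I(X;Z) = I(X;f(Y)) = 0.0093 dits

Verification: 0.0124 ≥ 0.0093 ✓

Information cannot be created by processing; the function f can only lose information about X.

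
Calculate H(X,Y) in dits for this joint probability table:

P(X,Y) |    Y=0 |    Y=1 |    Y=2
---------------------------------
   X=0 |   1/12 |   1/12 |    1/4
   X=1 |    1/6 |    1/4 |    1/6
0.7403 dits

Joint entropy is H(X,Y) = -Σ_{x,y} p(x,y) log p(x,y).

Summing over all non-zero entries:
H(X,Y) = -[1/12·log_10(1/12) + 1/12·log_10(1/12) + 1/4·log_10(1/4) + 1/6·log_10(1/6) + 1/4·log_10(1/4) + 1/6·log_10(1/6)]
H(X,Y) = 0.7403 dits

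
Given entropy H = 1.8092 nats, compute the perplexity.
6.1056

Perplexity is e^H (or exp(H) for natural log).

H = 1.8092 nats
Perplexity = e^1.8092 = 6.1056

Interpretation: The model's uncertainty is equivalent to choosing uniformly among 6.1 options.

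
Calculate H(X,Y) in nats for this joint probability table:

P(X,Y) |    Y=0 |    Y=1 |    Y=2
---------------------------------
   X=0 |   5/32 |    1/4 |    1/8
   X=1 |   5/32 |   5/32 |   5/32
1.7667 nats

Joint entropy is H(X,Y) = -Σ_{x,y} p(x,y) log p(x,y).

Summing over all non-zero entries:
H(X,Y) = -[5/32·log_e(5/32) + 1/4·log_e(1/4) + 1/8·log_e(1/8) + 5/32·log_e(5/32) + 5/32·log_e(5/32) + 5/32·log_e(5/32)]
H(X,Y) = 1.7667 nats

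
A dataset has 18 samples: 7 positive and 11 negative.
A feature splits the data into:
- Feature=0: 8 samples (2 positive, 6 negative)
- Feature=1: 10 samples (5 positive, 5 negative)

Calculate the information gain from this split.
0.0480 bits

Information Gain = H(Y) - H(Y|Feature)

Before split:
P(positive) = 7/18 = 0.3889
H(Y) = 0.9641 bits

After split:
Feature=0: H = 0.8113 bits (weight = 8/18)
Feature=1: H = 1.0000 bits (weight = 10/18)
H(Y|Feature) = (8/18)×0.8113 + (10/18)×1.0000 = 0.9161 bits

Information Gain = 0.9641 - 0.9161 = 0.0480 bits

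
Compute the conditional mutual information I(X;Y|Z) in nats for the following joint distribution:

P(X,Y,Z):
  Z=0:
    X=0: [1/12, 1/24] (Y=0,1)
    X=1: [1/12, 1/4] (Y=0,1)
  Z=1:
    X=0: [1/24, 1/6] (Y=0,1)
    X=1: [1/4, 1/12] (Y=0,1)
0.1156 nats

Conditional mutual information: I(X;Y|Z) = H(X|Z) + H(Y|Z) - H(X,Y|Z)

H(Z) = 0.6897
H(X,Z) = 1.3191 → H(X|Z) = 0.6295
H(Y,Z) = 1.3640 → H(Y|Z) = 0.6743
H(X,Y,Z) = 1.8778 → H(X,Y|Z) = 1.1882

I(X;Y|Z) = 0.6295 + 0.6743 - 1.1882 = 0.1156 nats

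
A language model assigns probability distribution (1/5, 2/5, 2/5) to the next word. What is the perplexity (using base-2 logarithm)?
2.8717

Perplexity is 2^H (or exp(H) for natural log).

First, H = -Σ p log p = 1.5219 bits
Perplexity = 2^1.5219 = 2.8717

Interpretation: The model's uncertainty is equivalent to choosing uniformly among 2.9 options.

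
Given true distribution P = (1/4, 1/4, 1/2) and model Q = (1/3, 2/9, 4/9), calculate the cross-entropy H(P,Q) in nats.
1.0561 nats

Cross-entropy: H(P,Q) = -Σ p(x) log q(x)

Alternatively: H(P,Q) = H(P) + D_KL(P||Q)
H(P) = 1.0397 nats
D_KL(P||Q) = 0.0164 nats

H(P,Q) = 1.0397 + 0.0164 = 1.0561 nats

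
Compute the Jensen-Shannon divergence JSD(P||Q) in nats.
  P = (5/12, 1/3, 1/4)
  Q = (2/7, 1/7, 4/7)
0.0580 nats

Jensen-Shannon divergence is:
JSD(P||Q) = 0.5 × D_KL(P||M) + 0.5 × D_KL(Q||M)
where M = 0.5 × (P + Q) is the mixture distribution.

M = 0.5 × (5/12, 1/3, 1/4) + 0.5 × (2/7, 1/7, 4/7) = (0.35119, 5/21, 0.410714)

D_KL(P||M) = 0.0593 nats
D_KL(Q||M) = 0.0568 nats

JSD(P||Q) = 0.5 × 0.0593 + 0.5 × 0.0568 = 0.0580 nats

Unlike KL divergence, JSD is symmetric and bounded: 0 ≤ JSD ≤ log(2).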